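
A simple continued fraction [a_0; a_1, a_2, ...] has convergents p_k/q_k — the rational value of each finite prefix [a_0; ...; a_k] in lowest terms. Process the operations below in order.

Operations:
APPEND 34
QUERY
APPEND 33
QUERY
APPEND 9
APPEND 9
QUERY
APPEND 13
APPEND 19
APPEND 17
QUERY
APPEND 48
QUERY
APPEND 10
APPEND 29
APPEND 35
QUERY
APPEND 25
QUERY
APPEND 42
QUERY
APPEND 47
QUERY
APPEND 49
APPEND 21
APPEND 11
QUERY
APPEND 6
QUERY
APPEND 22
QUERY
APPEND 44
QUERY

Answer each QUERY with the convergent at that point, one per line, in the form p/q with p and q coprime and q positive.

APPEND 34: p_0 = 34·1 + 0 = 34, q_0 = 34·0 + 1 = 1 → 34/1
APPEND 33: p_1 = 33·34 + 1 = 1123, q_1 = 33·1 + 0 = 33 → 1123/33
APPEND 9: p_2 = 9·1123 + 34 = 10141, q_2 = 9·33 + 1 = 298 → 10141/298
APPEND 9: p_3 = 9·10141 + 1123 = 92392, q_3 = 9·298 + 33 = 2715 → 92392/2715
APPEND 13: p_4 = 13·92392 + 10141 = 1211237, q_4 = 13·2715 + 298 = 35593 → 1211237/35593
APPEND 19: p_5 = 19·1211237 + 92392 = 23105895, q_5 = 19·35593 + 2715 = 678982 → 23105895/678982
APPEND 17: p_6 = 17·23105895 + 1211237 = 394011452, q_6 = 17·678982 + 35593 = 11578287 → 394011452/11578287
APPEND 48: p_7 = 48·394011452 + 23105895 = 18935655591, q_7 = 48·11578287 + 678982 = 556436758 → 18935655591/556436758
APPEND 10: p_8 = 10·18935655591 + 394011452 = 189750567362, q_8 = 10·556436758 + 11578287 = 5575945867 → 189750567362/5575945867
APPEND 29: p_9 = 29·189750567362 + 18935655591 = 5521702109089, q_9 = 29·5575945867 + 556436758 = 162258866901 → 5521702109089/162258866901
APPEND 35: p_10 = 35·5521702109089 + 189750567362 = 193449324385477, q_10 = 35·162258866901 + 5575945867 = 5684636287402 → 193449324385477/5684636287402
APPEND 25: p_11 = 25·193449324385477 + 5521702109089 = 4841754811746014, q_11 = 25·5684636287402 + 162258866901 = 142278166051951 → 4841754811746014/142278166051951
APPEND 42: p_12 = 42·4841754811746014 + 193449324385477 = 203547151417718065, q_12 = 42·142278166051951 + 5684636287402 = 5981367610469344 → 203547151417718065/5981367610469344
APPEND 47: p_13 = 47·203547151417718065 + 4841754811746014 = 9571557871444495069, q_13 = 47·5981367610469344 + 142278166051951 = 281266555858111119 → 9571557871444495069/281266555858111119
APPEND 49: p_14 = 49·9571557871444495069 + 203547151417718065 = 469209882852197976446, q_14 = 49·281266555858111119 + 5981367610469344 = 13788042604657914175 → 469209882852197976446/13788042604657914175
APPEND 21: p_15 = 21·469209882852197976446 + 9571557871444495069 = 9862979097767602000435, q_15 = 21·13788042604657914175 + 281266555858111119 = 289830161253674308794 → 9862979097767602000435/289830161253674308794
APPEND 11: p_16 = 11·9862979097767602000435 + 469209882852197976446 = 108961979958295819981231, q_16 = 11·289830161253674308794 + 13788042604657914175 = 3201919816395075310909 → 108961979958295819981231/3201919816395075310909
APPEND 6: p_17 = 6·108961979958295819981231 + 9862979097767602000435 = 663634858847542521887821, q_17 = 6·3201919816395075310909 + 289830161253674308794 = 19501349059624126174248 → 663634858847542521887821/19501349059624126174248
APPEND 22: p_18 = 22·663634858847542521887821 + 108961979958295819981231 = 14708928874604231301513293, q_18 = 22·19501349059624126174248 + 3201919816395075310909 = 432231599128125851144365 → 14708928874604231301513293/432231599128125851144365
APPEND 44: p_19 = 44·14708928874604231301513293 + 663634858847542521887821 = 647856505341433719788472713, q_19 = 44·432231599128125851144365 + 19501349059624126174248 = 19037691710697161576526308 → 647856505341433719788472713/19037691710697161576526308

34/1
1123/33
92392/2715
394011452/11578287
18935655591/556436758
193449324385477/5684636287402
4841754811746014/142278166051951
203547151417718065/5981367610469344
9571557871444495069/281266555858111119
108961979958295819981231/3201919816395075310909
663634858847542521887821/19501349059624126174248
14708928874604231301513293/432231599128125851144365
647856505341433719788472713/19037691710697161576526308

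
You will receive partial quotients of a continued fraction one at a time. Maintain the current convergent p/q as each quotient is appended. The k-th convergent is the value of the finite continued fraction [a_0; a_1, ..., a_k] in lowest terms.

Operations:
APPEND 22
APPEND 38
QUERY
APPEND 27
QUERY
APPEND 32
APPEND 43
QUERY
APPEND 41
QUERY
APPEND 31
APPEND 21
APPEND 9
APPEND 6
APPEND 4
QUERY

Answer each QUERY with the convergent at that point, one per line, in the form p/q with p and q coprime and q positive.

APPEND 22: p_0 = 22·1 + 0 = 22, q_0 = 22·0 + 1 = 1 → 22/1
APPEND 38: p_1 = 38·22 + 1 = 837, q_1 = 38·1 + 0 = 38 → 837/38
APPEND 27: p_2 = 27·837 + 22 = 22621, q_2 = 27·38 + 1 = 1027 → 22621/1027
APPEND 32: p_3 = 32·22621 + 837 = 724709, q_3 = 32·1027 + 38 = 32902 → 724709/32902
APPEND 43: p_4 = 43·724709 + 22621 = 31185108, q_4 = 43·32902 + 1027 = 1415813 → 31185108/1415813
APPEND 41: p_5 = 41·31185108 + 724709 = 1279314137, q_5 = 41·1415813 + 32902 = 58081235 → 1279314137/58081235
APPEND 31: p_6 = 31·1279314137 + 31185108 = 39689923355, q_6 = 31·58081235 + 1415813 = 1801934098 → 39689923355/1801934098
APPEND 21: p_7 = 21·39689923355 + 1279314137 = 834767704592, q_7 = 21·1801934098 + 58081235 = 37898697293 → 834767704592/37898697293
APPEND 9: p_8 = 9·834767704592 + 39689923355 = 7552599264683, q_8 = 9·37898697293 + 1801934098 = 342890209735 → 7552599264683/342890209735
APPEND 6: p_9 = 6·7552599264683 + 834767704592 = 46150363292690, q_9 = 6·342890209735 + 37898697293 = 2095239955703 → 46150363292690/2095239955703
APPEND 4: p_10 = 4·46150363292690 + 7552599264683 = 192154052435443, q_10 = 4·2095239955703 + 342890209735 = 8723850032547 → 192154052435443/8723850032547

837/38
22621/1027
31185108/1415813
1279314137/58081235
192154052435443/8723850032547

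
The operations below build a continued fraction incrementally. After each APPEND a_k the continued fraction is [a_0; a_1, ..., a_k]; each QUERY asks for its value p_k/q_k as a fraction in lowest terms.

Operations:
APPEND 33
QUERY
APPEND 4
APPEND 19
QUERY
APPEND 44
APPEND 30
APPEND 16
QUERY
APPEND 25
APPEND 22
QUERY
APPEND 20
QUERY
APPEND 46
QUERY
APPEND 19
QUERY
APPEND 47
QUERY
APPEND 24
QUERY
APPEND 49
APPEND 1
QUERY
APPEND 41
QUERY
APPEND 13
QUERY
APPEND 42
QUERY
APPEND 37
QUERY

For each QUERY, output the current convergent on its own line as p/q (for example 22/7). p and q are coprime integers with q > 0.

APPEND 33: p_0 = 33·1 + 0 = 33, q_0 = 33·0 + 1 = 1 → 33/1
APPEND 4: p_1 = 4·33 + 1 = 133, q_1 = 4·1 + 0 = 4 → 133/4
APPEND 19: p_2 = 19·133 + 33 = 2560, q_2 = 19·4 + 1 = 77 → 2560/77
APPEND 44: p_3 = 44·2560 + 133 = 112773, q_3 = 44·77 + 4 = 3392 → 112773/3392
APPEND 30: p_4 = 30·112773 + 2560 = 3385750, q_4 = 30·3392 + 77 = 101837 → 3385750/101837
APPEND 16: p_5 = 16·3385750 + 112773 = 54284773, q_5 = 16·101837 + 3392 = 1632784 → 54284773/1632784
APPEND 25: p_6 = 25·54284773 + 3385750 = 1360505075, q_6 = 25·1632784 + 101837 = 40921437 → 1360505075/40921437
APPEND 22: p_7 = 22·1360505075 + 54284773 = 29985396423, q_7 = 22·40921437 + 1632784 = 901904398 → 29985396423/901904398
APPEND 20: p_8 = 20·29985396423 + 1360505075 = 601068433535, q_8 = 20·901904398 + 40921437 = 18079009397 → 601068433535/18079009397
APPEND 46: p_9 = 46·601068433535 + 29985396423 = 27679133339033, q_9 = 46·18079009397 + 901904398 = 832536336660 → 27679133339033/832536336660
APPEND 19: p_10 = 19·27679133339033 + 601068433535 = 526504601875162, q_10 = 19·832536336660 + 18079009397 = 15836269405937 → 526504601875162/15836269405937
APPEND 47: p_11 = 47·526504601875162 + 27679133339033 = 24773395421471647, q_11 = 47·15836269405937 + 832536336660 = 745137198415699 → 24773395421471647/745137198415699
APPEND 24: p_12 = 24·24773395421471647 + 526504601875162 = 595087994717194690, q_12 = 24·745137198415699 + 15836269405937 = 17899129031382713 → 595087994717194690/17899129031382713
APPEND 49: p_13 = 49·595087994717194690 + 24773395421471647 = 29184085136564011457, q_13 = 49·17899129031382713 + 745137198415699 = 877802459736168636 → 29184085136564011457/877802459736168636
APPEND 1: p_14 = 1·29184085136564011457 + 595087994717194690 = 29779173131281206147, q_14 = 1·877802459736168636 + 17899129031382713 = 895701588767551349 → 29779173131281206147/895701588767551349
APPEND 41: p_15 = 41·29779173131281206147 + 29184085136564011457 = 1250130183519093463484, q_15 = 41·895701588767551349 + 877802459736168636 = 37601567599205773945 → 1250130183519093463484/37601567599205773945
APPEND 13: p_16 = 13·1250130183519093463484 + 29779173131281206147 = 16281471558879496231439, q_16 = 13·37601567599205773945 + 895701588767551349 = 489716080378442612634 → 16281471558879496231439/489716080378442612634
APPEND 42: p_17 = 42·16281471558879496231439 + 1250130183519093463484 = 685071935656457935183922, q_17 = 42·489716080378442612634 + 37601567599205773945 = 20605676943493795504573 → 685071935656457935183922/20605676943493795504573
APPEND 37: p_18 = 37·685071935656457935183922 + 16281471558879496231439 = 25363943090847823098036553, q_18 = 37·20605676943493795504573 + 489716080378442612634 = 762899762989648876281835 → 25363943090847823098036553/762899762989648876281835

33/1
2560/77
54284773/1632784
29985396423/901904398
601068433535/18079009397
27679133339033/832536336660
526504601875162/15836269405937
24773395421471647/745137198415699
595087994717194690/17899129031382713
29779173131281206147/895701588767551349
1250130183519093463484/37601567599205773945
16281471558879496231439/489716080378442612634
685071935656457935183922/20605676943493795504573
25363943090847823098036553/762899762989648876281835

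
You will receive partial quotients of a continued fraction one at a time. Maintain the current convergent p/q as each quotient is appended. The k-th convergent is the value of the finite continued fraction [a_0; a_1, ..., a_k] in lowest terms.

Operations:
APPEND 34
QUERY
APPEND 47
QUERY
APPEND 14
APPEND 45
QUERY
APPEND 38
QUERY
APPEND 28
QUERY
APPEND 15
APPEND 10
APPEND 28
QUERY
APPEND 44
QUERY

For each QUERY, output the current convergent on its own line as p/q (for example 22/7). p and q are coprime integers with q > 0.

APPEND 34: p_0 = 34·1 + 0 = 34, q_0 = 34·0 + 1 = 1 → 34/1
APPEND 47: p_1 = 47·34 + 1 = 1599, q_1 = 47·1 + 0 = 47 → 1599/47
APPEND 14: p_2 = 14·1599 + 34 = 22420, q_2 = 14·47 + 1 = 659 → 22420/659
APPEND 45: p_3 = 45·22420 + 1599 = 1010499, q_3 = 45·659 + 47 = 29702 → 1010499/29702
APPEND 38: p_4 = 38·1010499 + 22420 = 38421382, q_4 = 38·29702 + 659 = 1129335 → 38421382/1129335
APPEND 28: p_5 = 28·38421382 + 1010499 = 1076809195, q_5 = 28·1129335 + 29702 = 31651082 → 1076809195/31651082
APPEND 15: p_6 = 15·1076809195 + 38421382 = 16190559307, q_6 = 15·31651082 + 1129335 = 475895565 → 16190559307/475895565
APPEND 10: p_7 = 10·16190559307 + 1076809195 = 162982402265, q_7 = 10·475895565 + 31651082 = 4790606732 → 162982402265/4790606732
APPEND 28: p_8 = 28·162982402265 + 16190559307 = 4579697822727, q_8 = 28·4790606732 + 475895565 = 134612884061 → 4579697822727/134612884061
APPEND 44: p_9 = 44·4579697822727 + 162982402265 = 201669686602253, q_9 = 44·134612884061 + 4790606732 = 5927757505416 → 201669686602253/5927757505416

34/1
1599/47
1010499/29702
38421382/1129335
1076809195/31651082
4579697822727/134612884061
201669686602253/5927757505416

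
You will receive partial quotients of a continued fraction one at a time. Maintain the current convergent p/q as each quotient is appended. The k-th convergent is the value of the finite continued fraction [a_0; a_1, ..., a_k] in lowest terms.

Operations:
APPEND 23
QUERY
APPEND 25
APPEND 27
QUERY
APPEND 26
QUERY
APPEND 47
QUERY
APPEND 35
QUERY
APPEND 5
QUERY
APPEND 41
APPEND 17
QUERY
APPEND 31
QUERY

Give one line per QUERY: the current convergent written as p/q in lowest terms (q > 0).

APPEND 23: p_0 = 23·1 + 0 = 23, q_0 = 23·0 + 1 = 1 → 23/1
APPEND 25: p_1 = 25·23 + 1 = 576, q_1 = 25·1 + 0 = 25 → 576/25
APPEND 27: p_2 = 27·576 + 23 = 15575, q_2 = 27·25 + 1 = 676 → 15575/676
APPEND 26: p_3 = 26·15575 + 576 = 405526, q_3 = 26·676 + 25 = 17601 → 405526/17601
APPEND 47: p_4 = 47·405526 + 15575 = 19075297, q_4 = 47·17601 + 676 = 827923 → 19075297/827923
APPEND 35: p_5 = 35·19075297 + 405526 = 668040921, q_5 = 35·827923 + 17601 = 28994906 → 668040921/28994906
APPEND 5: p_6 = 5·668040921 + 19075297 = 3359279902, q_6 = 5·28994906 + 827923 = 145802453 → 3359279902/145802453
APPEND 41: p_7 = 41·3359279902 + 668040921 = 138398516903, q_7 = 41·145802453 + 28994906 = 6006895479 → 138398516903/6006895479
APPEND 17: p_8 = 17·138398516903 + 3359279902 = 2356134067253, q_8 = 17·6006895479 + 145802453 = 102263025596 → 2356134067253/102263025596
APPEND 31: p_9 = 31·2356134067253 + 138398516903 = 73178554601746, q_9 = 31·102263025596 + 6006895479 = 3176160688955 → 73178554601746/3176160688955

23/1
15575/676
405526/17601
19075297/827923
668040921/28994906
3359279902/145802453
2356134067253/102263025596
73178554601746/3176160688955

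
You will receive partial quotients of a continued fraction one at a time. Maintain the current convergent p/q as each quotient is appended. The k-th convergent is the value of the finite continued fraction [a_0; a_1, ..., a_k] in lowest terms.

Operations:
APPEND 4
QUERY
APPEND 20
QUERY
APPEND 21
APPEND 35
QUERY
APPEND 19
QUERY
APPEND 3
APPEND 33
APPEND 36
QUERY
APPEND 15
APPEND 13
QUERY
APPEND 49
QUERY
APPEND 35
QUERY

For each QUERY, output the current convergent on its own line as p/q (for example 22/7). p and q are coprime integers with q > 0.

APPEND 4: p_0 = 4·1 + 0 = 4, q_0 = 4·0 + 1 = 1 → 4/1
APPEND 20: p_1 = 20·4 + 1 = 81, q_1 = 20·1 + 0 = 20 → 81/20
APPEND 21: p_2 = 21·81 + 4 = 1705, q_2 = 21·20 + 1 = 421 → 1705/421
APPEND 35: p_3 = 35·1705 + 81 = 59756, q_3 = 35·421 + 20 = 14755 → 59756/14755
APPEND 19: p_4 = 19·59756 + 1705 = 1137069, q_4 = 19·14755 + 421 = 280766 → 1137069/280766
APPEND 3: p_5 = 3·1137069 + 59756 = 3470963, q_5 = 3·280766 + 14755 = 857053 → 3470963/857053
APPEND 33: p_6 = 33·3470963 + 1137069 = 115678848, q_6 = 33·857053 + 280766 = 28563515 → 115678848/28563515
APPEND 36: p_7 = 36·115678848 + 3470963 = 4167909491, q_7 = 36·28563515 + 857053 = 1029143593 → 4167909491/1029143593
APPEND 15: p_8 = 15·4167909491 + 115678848 = 62634321213, q_8 = 15·1029143593 + 28563515 = 15465717410 → 62634321213/15465717410
APPEND 13: p_9 = 13·62634321213 + 4167909491 = 818414085260, q_9 = 13·15465717410 + 1029143593 = 202083469923 → 818414085260/202083469923
APPEND 49: p_10 = 49·818414085260 + 62634321213 = 40164924498953, q_10 = 49·202083469923 + 15465717410 = 9917555743637 → 40164924498953/9917555743637
APPEND 35: p_11 = 35·40164924498953 + 818414085260 = 1406590771548615, q_11 = 35·9917555743637 + 202083469923 = 347316534497218 → 1406590771548615/347316534497218

4/1
81/20
59756/14755
1137069/280766
4167909491/1029143593
818414085260/202083469923
40164924498953/9917555743637
1406590771548615/347316534497218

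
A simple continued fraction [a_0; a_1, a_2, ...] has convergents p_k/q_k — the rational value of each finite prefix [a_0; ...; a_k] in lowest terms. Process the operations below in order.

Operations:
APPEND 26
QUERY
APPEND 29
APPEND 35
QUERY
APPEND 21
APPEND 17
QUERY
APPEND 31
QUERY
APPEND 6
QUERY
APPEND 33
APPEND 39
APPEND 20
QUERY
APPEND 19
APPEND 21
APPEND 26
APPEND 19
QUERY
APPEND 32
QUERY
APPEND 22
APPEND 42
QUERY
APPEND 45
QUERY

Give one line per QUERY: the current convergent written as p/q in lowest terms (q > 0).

APPEND 26: p_0 = 26·1 + 0 = 26, q_0 = 26·0 + 1 = 1 → 26/1
APPEND 29: p_1 = 29·26 + 1 = 755, q_1 = 29·1 + 0 = 29 → 755/29
APPEND 35: p_2 = 35·755 + 26 = 26451, q_2 = 35·29 + 1 = 1016 → 26451/1016
APPEND 21: p_3 = 21·26451 + 755 = 556226, q_3 = 21·1016 + 29 = 21365 → 556226/21365
APPEND 17: p_4 = 17·556226 + 26451 = 9482293, q_4 = 17·21365 + 1016 = 364221 → 9482293/364221
APPEND 31: p_5 = 31·9482293 + 556226 = 294507309, q_5 = 31·364221 + 21365 = 11312216 → 294507309/11312216
APPEND 6: p_6 = 6·294507309 + 9482293 = 1776526147, q_6 = 6·11312216 + 364221 = 68237517 → 1776526147/68237517
APPEND 33: p_7 = 33·1776526147 + 294507309 = 58919870160, q_7 = 33·68237517 + 11312216 = 2263150277 → 58919870160/2263150277
APPEND 39: p_8 = 39·58919870160 + 1776526147 = 2299651462387, q_8 = 39·2263150277 + 68237517 = 88331098320 → 2299651462387/88331098320
APPEND 20: p_9 = 20·2299651462387 + 58919870160 = 46051949117900, q_9 = 20·88331098320 + 2263150277 = 1768885116677 → 46051949117900/1768885116677
APPEND 19: p_10 = 19·46051949117900 + 2299651462387 = 877286684702487, q_10 = 19·1768885116677 + 88331098320 = 33697148315183 → 877286684702487/33697148315183
APPEND 21: p_11 = 21·877286684702487 + 46051949117900 = 18469072327870127, q_11 = 21·33697148315183 + 1768885116677 = 709408999735520 → 18469072327870127/709408999735520
APPEND 26: p_12 = 26·18469072327870127 + 877286684702487 = 481073167209325789, q_12 = 26·709408999735520 + 33697148315183 = 18478331141438703 → 481073167209325789/18478331141438703
APPEND 19: p_13 = 19·481073167209325789 + 18469072327870127 = 9158859249305060118, q_13 = 19·18478331141438703 + 709408999735520 = 351797700687070877 → 9158859249305060118/351797700687070877
APPEND 32: p_14 = 32·9158859249305060118 + 481073167209325789 = 293564569144971249565, q_14 = 32·351797700687070877 + 18478331141438703 = 11276004753127706767 → 293564569144971249565/11276004753127706767
APPEND 22: p_15 = 22·293564569144971249565 + 9158859249305060118 = 6467579380438672550548, q_15 = 22·11276004753127706767 + 351797700687070877 = 248423902269496619751 → 6467579380438672550548/248423902269496619751
APPEND 42: p_16 = 42·6467579380438672550548 + 293564569144971249565 = 271931898547569218372581, q_16 = 42·248423902269496619751 + 11276004753127706767 = 10445079900071985736309 → 271931898547569218372581/10445079900071985736309
APPEND 45: p_17 = 45·271931898547569218372581 + 6467579380438672550548 = 12243403014021053499316693, q_17 = 45·10445079900071985736309 + 248423902269496619751 = 470277019405508854753656 → 12243403014021053499316693/470277019405508854753656

26/1
26451/1016
9482293/364221
294507309/11312216
1776526147/68237517
46051949117900/1768885116677
9158859249305060118/351797700687070877
293564569144971249565/11276004753127706767
271931898547569218372581/10445079900071985736309
12243403014021053499316693/470277019405508854753656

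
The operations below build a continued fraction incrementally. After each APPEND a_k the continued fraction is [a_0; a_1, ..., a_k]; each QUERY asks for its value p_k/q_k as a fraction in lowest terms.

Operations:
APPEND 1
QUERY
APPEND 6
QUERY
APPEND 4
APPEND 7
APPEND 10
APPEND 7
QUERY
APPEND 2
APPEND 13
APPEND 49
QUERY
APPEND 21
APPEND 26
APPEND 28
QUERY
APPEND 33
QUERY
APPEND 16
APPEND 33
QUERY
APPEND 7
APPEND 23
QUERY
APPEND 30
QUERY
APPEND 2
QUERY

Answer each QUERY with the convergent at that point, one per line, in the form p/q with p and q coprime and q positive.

APPEND 1: p_0 = 1·1 + 0 = 1, q_0 = 1·0 + 1 = 1 → 1/1
APPEND 6: p_1 = 6·1 + 1 = 7, q_1 = 6·1 + 0 = 6 → 7/6
APPEND 4: p_2 = 4·7 + 1 = 29, q_2 = 4·6 + 1 = 25 → 29/25
APPEND 7: p_3 = 7·29 + 7 = 210, q_3 = 7·25 + 6 = 181 → 210/181
APPEND 10: p_4 = 10·210 + 29 = 2129, q_4 = 10·181 + 25 = 1835 → 2129/1835
APPEND 7: p_5 = 7·2129 + 210 = 15113, q_5 = 7·1835 + 181 = 13026 → 15113/13026
APPEND 2: p_6 = 2·15113 + 2129 = 32355, q_6 = 2·13026 + 1835 = 27887 → 32355/27887
APPEND 13: p_7 = 13·32355 + 15113 = 435728, q_7 = 13·27887 + 13026 = 375557 → 435728/375557
APPEND 49: p_8 = 49·435728 + 32355 = 21383027, q_8 = 49·375557 + 27887 = 18430180 → 21383027/18430180
APPEND 21: p_9 = 21·21383027 + 435728 = 449479295, q_9 = 21·18430180 + 375557 = 387409337 → 449479295/387409337
APPEND 26: p_10 = 26·449479295 + 21383027 = 11707844697, q_10 = 26·387409337 + 18430180 = 10091072942 → 11707844697/10091072942
APPEND 28: p_11 = 28·11707844697 + 449479295 = 328269130811, q_11 = 28·10091072942 + 387409337 = 282937451713 → 328269130811/282937451713
APPEND 33: p_12 = 33·328269130811 + 11707844697 = 10844589161460, q_12 = 33·282937451713 + 10091072942 = 9347026979471 → 10844589161460/9347026979471
APPEND 16: p_13 = 16·10844589161460 + 328269130811 = 173841695714171, q_13 = 16·9347026979471 + 282937451713 = 149835369123249 → 173841695714171/149835369123249
APPEND 33: p_14 = 33·173841695714171 + 10844589161460 = 5747620547729103, q_14 = 33·149835369123249 + 9347026979471 = 4953914208046688 → 5747620547729103/4953914208046688
APPEND 7: p_15 = 7·5747620547729103 + 173841695714171 = 40407185529817892, q_15 = 7·4953914208046688 + 149835369123249 = 34827234825450065 → 40407185529817892/34827234825450065
APPEND 23: p_16 = 23·40407185529817892 + 5747620547729103 = 935112887733540619, q_16 = 23·34827234825450065 + 4953914208046688 = 805980315193398183 → 935112887733540619/805980315193398183
APPEND 30: p_17 = 30·935112887733540619 + 40407185529817892 = 28093793817536036462, q_17 = 30·805980315193398183 + 34827234825450065 = 24214236690627395555 → 28093793817536036462/24214236690627395555
APPEND 2: p_18 = 2·28093793817536036462 + 935112887733540619 = 57122700522805613543, q_18 = 2·24214236690627395555 + 805980315193398183 = 49234453696448189293 → 57122700522805613543/49234453696448189293

1/1
7/6
15113/13026
21383027/18430180
328269130811/282937451713
10844589161460/9347026979471
5747620547729103/4953914208046688
935112887733540619/805980315193398183
28093793817536036462/24214236690627395555
57122700522805613543/49234453696448189293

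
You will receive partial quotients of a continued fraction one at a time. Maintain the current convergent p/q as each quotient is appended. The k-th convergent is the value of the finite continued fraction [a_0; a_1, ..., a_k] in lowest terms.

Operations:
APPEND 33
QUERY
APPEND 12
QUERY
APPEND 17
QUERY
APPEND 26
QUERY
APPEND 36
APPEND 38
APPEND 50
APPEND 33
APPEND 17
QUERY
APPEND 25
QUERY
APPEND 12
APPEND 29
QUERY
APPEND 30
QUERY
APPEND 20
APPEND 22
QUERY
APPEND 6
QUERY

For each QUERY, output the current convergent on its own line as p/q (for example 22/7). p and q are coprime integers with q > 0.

APPEND 33: p_0 = 33·1 + 0 = 33, q_0 = 33·0 + 1 = 1 → 33/1
APPEND 12: p_1 = 12·33 + 1 = 397, q_1 = 12·1 + 0 = 12 → 397/12
APPEND 17: p_2 = 17·397 + 33 = 6782, q_2 = 17·12 + 1 = 205 → 6782/205
APPEND 26: p_3 = 26·6782 + 397 = 176729, q_3 = 26·205 + 12 = 5342 → 176729/5342
APPEND 36: p_4 = 36·176729 + 6782 = 6369026, q_4 = 36·5342 + 205 = 192517 → 6369026/192517
APPEND 38: p_5 = 38·6369026 + 176729 = 242199717, q_5 = 38·192517 + 5342 = 7320988 → 242199717/7320988
APPEND 50: p_6 = 50·242199717 + 6369026 = 12116354876, q_6 = 50·7320988 + 192517 = 366241917 → 12116354876/366241917
APPEND 33: p_7 = 33·12116354876 + 242199717 = 400081910625, q_7 = 33·366241917 + 7320988 = 12093304249 → 400081910625/12093304249
APPEND 17: p_8 = 17·400081910625 + 12116354876 = 6813508835501, q_8 = 17·12093304249 + 366241917 = 205952414150 → 6813508835501/205952414150
APPEND 25: p_9 = 25·6813508835501 + 400081910625 = 170737802798150, q_9 = 25·205952414150 + 12093304249 = 5160903657999 → 170737802798150/5160903657999
APPEND 12: p_10 = 12·170737802798150 + 6813508835501 = 2055667142413301, q_10 = 12·5160903657999 + 205952414150 = 62136796310138 → 2055667142413301/62136796310138
APPEND 29: p_11 = 29·2055667142413301 + 170737802798150 = 59785084932783879, q_11 = 29·62136796310138 + 5160903657999 = 1807127996652001 → 59785084932783879/1807127996652001
APPEND 30: p_12 = 30·59785084932783879 + 2055667142413301 = 1795608215125929671, q_12 = 30·1807127996652001 + 62136796310138 = 54275976695870168 → 1795608215125929671/54275976695870168
APPEND 20: p_13 = 20·1795608215125929671 + 59785084932783879 = 35971949387451377299, q_13 = 20·54275976695870168 + 1807127996652001 = 1087326661914055361 → 35971949387451377299/1087326661914055361
APPEND 22: p_14 = 22·35971949387451377299 + 1795608215125929671 = 793178494739056230249, q_14 = 22·1087326661914055361 + 54275976695870168 = 23975462538805088110 → 793178494739056230249/23975462538805088110
APPEND 6: p_15 = 6·793178494739056230249 + 35971949387451377299 = 4795042917821788758793, q_15 = 6·23975462538805088110 + 1087326661914055361 = 144940101894744584021 → 4795042917821788758793/144940101894744584021

33/1
397/12
6782/205
176729/5342
6813508835501/205952414150
170737802798150/5160903657999
59785084932783879/1807127996652001
1795608215125929671/54275976695870168
793178494739056230249/23975462538805088110
4795042917821788758793/144940101894744584021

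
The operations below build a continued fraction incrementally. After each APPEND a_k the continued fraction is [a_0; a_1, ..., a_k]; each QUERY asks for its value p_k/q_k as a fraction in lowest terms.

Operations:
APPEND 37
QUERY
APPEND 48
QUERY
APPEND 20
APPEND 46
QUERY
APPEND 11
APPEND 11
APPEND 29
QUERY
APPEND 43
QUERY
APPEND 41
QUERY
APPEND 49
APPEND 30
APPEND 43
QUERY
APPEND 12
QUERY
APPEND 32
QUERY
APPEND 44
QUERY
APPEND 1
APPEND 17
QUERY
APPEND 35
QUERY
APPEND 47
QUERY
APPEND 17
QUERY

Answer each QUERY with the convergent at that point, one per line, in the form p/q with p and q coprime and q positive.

37/1
1777/48
1638319/44254
5825778771/157364966
250708753418/6772103097
10284884668909/277813591943
651377434311940156/17594898782274013
7831665798353849551/211547652344129219
251264682981635125788/6787119773794409021
11063477716990299384223/298844817699298126143
203414098516513186054410/5494587754741871223931
7130808190477933446414361/192616203353438585372749
335351399050979385167529377/9058456145366355383743134
5708104592057127481294413770/154186370674581480109006027

APPEND 37: p_0 = 37·1 + 0 = 37, q_0 = 37·0 + 1 = 1 → 37/1
APPEND 48: p_1 = 48·37 + 1 = 1777, q_1 = 48·1 + 0 = 48 → 1777/48
APPEND 20: p_2 = 20·1777 + 37 = 35577, q_2 = 20·48 + 1 = 961 → 35577/961
APPEND 46: p_3 = 46·35577 + 1777 = 1638319, q_3 = 46·961 + 48 = 44254 → 1638319/44254
APPEND 11: p_4 = 11·1638319 + 35577 = 18057086, q_4 = 11·44254 + 961 = 487755 → 18057086/487755
APPEND 11: p_5 = 11·18057086 + 1638319 = 200266265, q_5 = 11·487755 + 44254 = 5409559 → 200266265/5409559
APPEND 29: p_6 = 29·200266265 + 18057086 = 5825778771, q_6 = 29·5409559 + 487755 = 157364966 → 5825778771/157364966
APPEND 43: p_7 = 43·5825778771 + 200266265 = 250708753418, q_7 = 43·157364966 + 5409559 = 6772103097 → 250708753418/6772103097
APPEND 41: p_8 = 41·250708753418 + 5825778771 = 10284884668909, q_8 = 41·6772103097 + 157364966 = 277813591943 → 10284884668909/277813591943
APPEND 49: p_9 = 49·10284884668909 + 250708753418 = 504210057529959, q_9 = 49·277813591943 + 6772103097 = 13619638108304 → 504210057529959/13619638108304
APPEND 30: p_10 = 30·504210057529959 + 10284884668909 = 15136586610567679, q_10 = 30·13619638108304 + 277813591943 = 408866956841063 → 15136586610567679/408866956841063
APPEND 43: p_11 = 43·15136586610567679 + 504210057529959 = 651377434311940156, q_11 = 43·408866956841063 + 13619638108304 = 17594898782274013 → 651377434311940156/17594898782274013
APPEND 12: p_12 = 12·651377434311940156 + 15136586610567679 = 7831665798353849551, q_12 = 12·17594898782274013 + 408866956841063 = 211547652344129219 → 7831665798353849551/211547652344129219
APPEND 32: p_13 = 32·7831665798353849551 + 651377434311940156 = 251264682981635125788, q_13 = 32·211547652344129219 + 17594898782274013 = 6787119773794409021 → 251264682981635125788/6787119773794409021
APPEND 44: p_14 = 44·251264682981635125788 + 7831665798353849551 = 11063477716990299384223, q_14 = 44·6787119773794409021 + 211547652344129219 = 298844817699298126143 → 11063477716990299384223/298844817699298126143
APPEND 1: p_15 = 1·11063477716990299384223 + 251264682981635125788 = 11314742399971934510011, q_15 = 1·298844817699298126143 + 6787119773794409021 = 305631937473092535164 → 11314742399971934510011/305631937473092535164
APPEND 17: p_16 = 17·11314742399971934510011 + 11063477716990299384223 = 203414098516513186054410, q_16 = 17·305631937473092535164 + 298844817699298126143 = 5494587754741871223931 → 203414098516513186054410/5494587754741871223931
APPEND 35: p_17 = 35·203414098516513186054410 + 11314742399971934510011 = 7130808190477933446414361, q_17 = 35·5494587754741871223931 + 305631937473092535164 = 192616203353438585372749 → 7130808190477933446414361/192616203353438585372749
APPEND 47: p_18 = 47·7130808190477933446414361 + 203414098516513186054410 = 335351399050979385167529377, q_18 = 47·192616203353438585372749 + 5494587754741871223931 = 9058456145366355383743134 → 335351399050979385167529377/9058456145366355383743134
APPEND 17: p_19 = 17·335351399050979385167529377 + 7130808190477933446414361 = 5708104592057127481294413770, q_19 = 17·9058456145366355383743134 + 192616203353438585372749 = 154186370674581480109006027 → 5708104592057127481294413770/154186370674581480109006027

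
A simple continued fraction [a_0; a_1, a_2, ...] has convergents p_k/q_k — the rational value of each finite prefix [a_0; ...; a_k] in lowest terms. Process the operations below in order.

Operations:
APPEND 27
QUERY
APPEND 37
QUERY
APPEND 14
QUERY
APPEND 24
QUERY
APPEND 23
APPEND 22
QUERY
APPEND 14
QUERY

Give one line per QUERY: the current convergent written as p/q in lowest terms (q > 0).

APPEND 27: p_0 = 27·1 + 0 = 27, q_0 = 27·0 + 1 = 1 → 27/1
APPEND 37: p_1 = 37·27 + 1 = 1000, q_1 = 37·1 + 0 = 37 → 1000/37
APPEND 14: p_2 = 14·1000 + 27 = 14027, q_2 = 14·37 + 1 = 519 → 14027/519
APPEND 24: p_3 = 24·14027 + 1000 = 337648, q_3 = 24·519 + 37 = 12493 → 337648/12493
APPEND 23: p_4 = 23·337648 + 14027 = 7779931, q_4 = 23·12493 + 519 = 287858 → 7779931/287858
APPEND 22: p_5 = 22·7779931 + 337648 = 171496130, q_5 = 22·287858 + 12493 = 6345369 → 171496130/6345369
APPEND 14: p_6 = 14·171496130 + 7779931 = 2408725751, q_6 = 14·6345369 + 287858 = 89123024 → 2408725751/89123024

27/1
1000/37
14027/519
337648/12493
171496130/6345369
2408725751/89123024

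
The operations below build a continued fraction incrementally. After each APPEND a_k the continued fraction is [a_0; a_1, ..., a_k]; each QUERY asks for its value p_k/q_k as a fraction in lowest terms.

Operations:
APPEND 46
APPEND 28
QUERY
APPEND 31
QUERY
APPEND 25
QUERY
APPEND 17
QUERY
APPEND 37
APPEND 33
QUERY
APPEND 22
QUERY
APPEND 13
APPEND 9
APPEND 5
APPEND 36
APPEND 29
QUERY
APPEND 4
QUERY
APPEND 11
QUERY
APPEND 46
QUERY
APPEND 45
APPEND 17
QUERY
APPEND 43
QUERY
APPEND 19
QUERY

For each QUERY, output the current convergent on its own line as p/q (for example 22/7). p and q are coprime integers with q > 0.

APPEND 46: p_0 = 46·1 + 0 = 46, q_0 = 46·0 + 1 = 1 → 46/1
APPEND 28: p_1 = 28·46 + 1 = 1289, q_1 = 28·1 + 0 = 28 → 1289/28
APPEND 31: p_2 = 31·1289 + 46 = 40005, q_2 = 31·28 + 1 = 869 → 40005/869
APPEND 25: p_3 = 25·40005 + 1289 = 1001414, q_3 = 25·869 + 28 = 21753 → 1001414/21753
APPEND 17: p_4 = 17·1001414 + 40005 = 17064043, q_4 = 17·21753 + 869 = 370670 → 17064043/370670
APPEND 37: p_5 = 37·17064043 + 1001414 = 632371005, q_5 = 37·370670 + 21753 = 13736543 → 632371005/13736543
APPEND 33: p_6 = 33·632371005 + 17064043 = 20885307208, q_6 = 33·13736543 + 370670 = 453676589 → 20885307208/453676589
APPEND 22: p_7 = 22·20885307208 + 632371005 = 460109129581, q_7 = 22·453676589 + 13736543 = 9994621501 → 460109129581/9994621501
APPEND 13: p_8 = 13·460109129581 + 20885307208 = 6002303991761, q_8 = 13·9994621501 + 453676589 = 130383756102 → 6002303991761/130383756102
APPEND 9: p_9 = 9·6002303991761 + 460109129581 = 54480845055430, q_9 = 9·130383756102 + 9994621501 = 1183448426419 → 54480845055430/1183448426419
APPEND 5: p_10 = 5·54480845055430 + 6002303991761 = 278406529268911, q_10 = 5·1183448426419 + 130383756102 = 6047625888197 → 278406529268911/6047625888197
APPEND 36: p_11 = 36·278406529268911 + 54480845055430 = 10077115898736226, q_11 = 36·6047625888197 + 1183448426419 = 218897980401511 → 10077115898736226/218897980401511
APPEND 29: p_12 = 29·10077115898736226 + 278406529268911 = 292514767592619465, q_12 = 29·218897980401511 + 6047625888197 = 6354089057532016 → 292514767592619465/6354089057532016
APPEND 4: p_13 = 4·292514767592619465 + 10077115898736226 = 1180136186269214086, q_13 = 4·6354089057532016 + 218897980401511 = 25635254210529575 → 1180136186269214086/25635254210529575
APPEND 11: p_14 = 11·1180136186269214086 + 292514767592619465 = 13274012816553974411, q_14 = 11·25635254210529575 + 6354089057532016 = 288341885373357341 → 13274012816553974411/288341885373357341
APPEND 46: p_15 = 46·13274012816553974411 + 1180136186269214086 = 611784725747752036992, q_15 = 46·288341885373357341 + 25635254210529575 = 13289361981384967261 → 611784725747752036992/13289361981384967261
APPEND 45: p_16 = 45·611784725747752036992 + 13274012816553974411 = 27543586671465395639051, q_16 = 45·13289361981384967261 + 288341885373357341 = 598309631047696884086 → 27543586671465395639051/598309631047696884086
APPEND 17: p_17 = 17·27543586671465395639051 + 611784725747752036992 = 468852758140659477900859, q_17 = 17·598309631047696884086 + 13289361981384967261 = 10184553089792231996723 → 468852758140659477900859/10184553089792231996723
APPEND 43: p_18 = 43·468852758140659477900859 + 27543586671465395639051 = 20188212186719822945375988, q_18 = 43·10184553089792231996723 + 598309631047696884086 = 438534092492113672743175 → 20188212186719822945375988/438534092492113672743175
APPEND 19: p_19 = 19·20188212186719822945375988 + 468852758140659477900859 = 384044884305817295440044631, q_19 = 19·438534092492113672743175 + 10184553089792231996723 = 8342332310439952014117048 → 384044884305817295440044631/8342332310439952014117048

1289/28
40005/869
1001414/21753
17064043/370670
20885307208/453676589
460109129581/9994621501
292514767592619465/6354089057532016
1180136186269214086/25635254210529575
13274012816553974411/288341885373357341
611784725747752036992/13289361981384967261
468852758140659477900859/10184553089792231996723
20188212186719822945375988/438534092492113672743175
384044884305817295440044631/8342332310439952014117048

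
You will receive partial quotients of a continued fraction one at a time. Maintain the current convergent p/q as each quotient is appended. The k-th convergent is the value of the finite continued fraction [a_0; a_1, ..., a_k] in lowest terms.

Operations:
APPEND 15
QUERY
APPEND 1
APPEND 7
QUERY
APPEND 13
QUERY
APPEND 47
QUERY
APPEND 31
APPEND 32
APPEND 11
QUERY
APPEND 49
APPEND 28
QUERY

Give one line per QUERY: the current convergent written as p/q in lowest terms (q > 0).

15/1
127/8
1667/105
78476/4943
860214555/54182687
1183258024351/74530358503

APPEND 15: p_0 = 15·1 + 0 = 15, q_0 = 15·0 + 1 = 1 → 15/1
APPEND 1: p_1 = 1·15 + 1 = 16, q_1 = 1·1 + 0 = 1 → 16/1
APPEND 7: p_2 = 7·16 + 15 = 127, q_2 = 7·1 + 1 = 8 → 127/8
APPEND 13: p_3 = 13·127 + 16 = 1667, q_3 = 13·8 + 1 = 105 → 1667/105
APPEND 47: p_4 = 47·1667 + 127 = 78476, q_4 = 47·105 + 8 = 4943 → 78476/4943
APPEND 31: p_5 = 31·78476 + 1667 = 2434423, q_5 = 31·4943 + 105 = 153338 → 2434423/153338
APPEND 32: p_6 = 32·2434423 + 78476 = 77980012, q_6 = 32·153338 + 4943 = 4911759 → 77980012/4911759
APPEND 11: p_7 = 11·77980012 + 2434423 = 860214555, q_7 = 11·4911759 + 153338 = 54182687 → 860214555/54182687
APPEND 49: p_8 = 49·860214555 + 77980012 = 42228493207, q_8 = 49·54182687 + 4911759 = 2659863422 → 42228493207/2659863422
APPEND 28: p_9 = 28·42228493207 + 860214555 = 1183258024351, q_9 = 28·2659863422 + 54182687 = 74530358503 → 1183258024351/74530358503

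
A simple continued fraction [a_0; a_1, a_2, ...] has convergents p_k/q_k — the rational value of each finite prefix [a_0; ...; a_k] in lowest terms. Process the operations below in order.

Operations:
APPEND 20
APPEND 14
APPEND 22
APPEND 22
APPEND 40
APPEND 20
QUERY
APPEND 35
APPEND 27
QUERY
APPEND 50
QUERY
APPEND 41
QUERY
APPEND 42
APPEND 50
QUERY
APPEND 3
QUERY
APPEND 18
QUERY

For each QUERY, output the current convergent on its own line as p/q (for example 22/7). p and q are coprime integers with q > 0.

APPEND 20: p_0 = 20·1 + 0 = 20, q_0 = 20·0 + 1 = 1 → 20/1
APPEND 14: p_1 = 14·20 + 1 = 281, q_1 = 14·1 + 0 = 14 → 281/14
APPEND 22: p_2 = 22·281 + 20 = 6202, q_2 = 22·14 + 1 = 309 → 6202/309
APPEND 22: p_3 = 22·6202 + 281 = 136725, q_3 = 22·309 + 14 = 6812 → 136725/6812
APPEND 40: p_4 = 40·136725 + 6202 = 5475202, q_4 = 40·6812 + 309 = 272789 → 5475202/272789
APPEND 20: p_5 = 20·5475202 + 136725 = 109640765, q_5 = 20·272789 + 6812 = 5462592 → 109640765/5462592
APPEND 35: p_6 = 35·109640765 + 5475202 = 3842901977, q_6 = 35·5462592 + 272789 = 191463509 → 3842901977/191463509
APPEND 27: p_7 = 27·3842901977 + 109640765 = 103867994144, q_7 = 27·191463509 + 5462592 = 5174977335 → 103867994144/5174977335
APPEND 50: p_8 = 50·103867994144 + 3842901977 = 5197242609177, q_8 = 50·5174977335 + 191463509 = 258940330259 → 5197242609177/258940330259
APPEND 41: p_9 = 41·5197242609177 + 103867994144 = 213190814970401, q_9 = 41·258940330259 + 5174977335 = 10621728517954 → 213190814970401/10621728517954
APPEND 42: p_10 = 42·213190814970401 + 5197242609177 = 8959211471366019, q_10 = 42·10621728517954 + 258940330259 = 446371538084327 → 8959211471366019/446371538084327
APPEND 50: p_11 = 50·8959211471366019 + 213190814970401 = 448173764383271351, q_11 = 50·446371538084327 + 10621728517954 = 22329198632734304 → 448173764383271351/22329198632734304
APPEND 3: p_12 = 3·448173764383271351 + 8959211471366019 = 1353480504621180072, q_12 = 3·22329198632734304 + 446371538084327 = 67433967436287239 → 1353480504621180072/67433967436287239
APPEND 18: p_13 = 18·1353480504621180072 + 448173764383271351 = 24810822847564512647, q_13 = 18·67433967436287239 + 22329198632734304 = 1236140612485904606 → 24810822847564512647/1236140612485904606

109640765/5462592
103867994144/5174977335
5197242609177/258940330259
213190814970401/10621728517954
448173764383271351/22329198632734304
1353480504621180072/67433967436287239
24810822847564512647/1236140612485904606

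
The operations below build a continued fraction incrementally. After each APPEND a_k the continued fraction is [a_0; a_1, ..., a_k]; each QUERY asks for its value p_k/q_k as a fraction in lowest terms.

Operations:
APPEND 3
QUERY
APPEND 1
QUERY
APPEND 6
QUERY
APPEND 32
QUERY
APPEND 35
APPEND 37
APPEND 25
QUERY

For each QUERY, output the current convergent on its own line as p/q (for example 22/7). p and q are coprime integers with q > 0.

APPEND 3: p_0 = 3·1 + 0 = 3, q_0 = 3·0 + 1 = 1 → 3/1
APPEND 1: p_1 = 1·3 + 1 = 4, q_1 = 1·1 + 0 = 1 → 4/1
APPEND 6: p_2 = 6·4 + 3 = 27, q_2 = 6·1 + 1 = 7 → 27/7
APPEND 32: p_3 = 32·27 + 4 = 868, q_3 = 32·7 + 1 = 225 → 868/225
APPEND 35: p_4 = 35·868 + 27 = 30407, q_4 = 35·225 + 7 = 7882 → 30407/7882
APPEND 37: p_5 = 37·30407 + 868 = 1125927, q_5 = 37·7882 + 225 = 291859 → 1125927/291859
APPEND 25: p_6 = 25·1125927 + 30407 = 28178582, q_6 = 25·291859 + 7882 = 7304357 → 28178582/7304357

3/1
4/1
27/7
868/225
28178582/7304357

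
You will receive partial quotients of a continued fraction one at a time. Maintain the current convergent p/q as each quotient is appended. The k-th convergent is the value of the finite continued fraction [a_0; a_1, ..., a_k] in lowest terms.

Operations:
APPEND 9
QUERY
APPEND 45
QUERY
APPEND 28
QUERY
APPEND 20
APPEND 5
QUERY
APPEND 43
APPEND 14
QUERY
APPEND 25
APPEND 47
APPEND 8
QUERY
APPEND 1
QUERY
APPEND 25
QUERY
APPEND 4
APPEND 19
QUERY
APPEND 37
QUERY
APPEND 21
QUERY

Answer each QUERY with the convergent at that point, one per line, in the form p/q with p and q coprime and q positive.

9/1
406/45
11377/1261
1151107/127586
697308765/77288068
6596460111464/731136166995
7418832319813/822285973724
192067268106789/21288285510095
14930137458299200/1654821417778071
553190773861817369/61314367885802731
11631936388556463949/1289256547019635422

APPEND 9: p_0 = 9·1 + 0 = 9, q_0 = 9·0 + 1 = 1 → 9/1
APPEND 45: p_1 = 45·9 + 1 = 406, q_1 = 45·1 + 0 = 45 → 406/45
APPEND 28: p_2 = 28·406 + 9 = 11377, q_2 = 28·45 + 1 = 1261 → 11377/1261
APPEND 20: p_3 = 20·11377 + 406 = 227946, q_3 = 20·1261 + 45 = 25265 → 227946/25265
APPEND 5: p_4 = 5·227946 + 11377 = 1151107, q_4 = 5·25265 + 1261 = 127586 → 1151107/127586
APPEND 43: p_5 = 43·1151107 + 227946 = 49725547, q_5 = 43·127586 + 25265 = 5511463 → 49725547/5511463
APPEND 14: p_6 = 14·49725547 + 1151107 = 697308765, q_6 = 14·5511463 + 127586 = 77288068 → 697308765/77288068
APPEND 25: p_7 = 25·697308765 + 49725547 = 17482444672, q_7 = 25·77288068 + 5511463 = 1937713163 → 17482444672/1937713163
APPEND 47: p_8 = 47·17482444672 + 697308765 = 822372208349, q_8 = 47·1937713163 + 77288068 = 91149806729 → 822372208349/91149806729
APPEND 8: p_9 = 8·822372208349 + 17482444672 = 6596460111464, q_9 = 8·91149806729 + 1937713163 = 731136166995 → 6596460111464/731136166995
APPEND 1: p_10 = 1·6596460111464 + 822372208349 = 7418832319813, q_10 = 1·731136166995 + 91149806729 = 822285973724 → 7418832319813/822285973724
APPEND 25: p_11 = 25·7418832319813 + 6596460111464 = 192067268106789, q_11 = 25·822285973724 + 731136166995 = 21288285510095 → 192067268106789/21288285510095
APPEND 4: p_12 = 4·192067268106789 + 7418832319813 = 775687904746969, q_12 = 4·21288285510095 + 822285973724 = 85975428014104 → 775687904746969/85975428014104
APPEND 19: p_13 = 19·775687904746969 + 192067268106789 = 14930137458299200, q_13 = 19·85975428014104 + 21288285510095 = 1654821417778071 → 14930137458299200/1654821417778071
APPEND 37: p_14 = 37·14930137458299200 + 775687904746969 = 553190773861817369, q_14 = 37·1654821417778071 + 85975428014104 = 61314367885802731 → 553190773861817369/61314367885802731
APPEND 21: p_15 = 21·553190773861817369 + 14930137458299200 = 11631936388556463949, q_15 = 21·61314367885802731 + 1654821417778071 = 1289256547019635422 → 11631936388556463949/1289256547019635422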